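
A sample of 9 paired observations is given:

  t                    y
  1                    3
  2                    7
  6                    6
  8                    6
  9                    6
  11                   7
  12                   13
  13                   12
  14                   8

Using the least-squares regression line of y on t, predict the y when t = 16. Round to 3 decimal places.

n = 9, Σx = 76, Σy = 68, Σxy = 656, Σx² = 816
Sxx = Σx² − (Σx)²/n = 816 − 641.777778 = 174.222222
Sxy = Σxy − (Σx)(Σy)/n = 656 − 574.222222 = 81.777778
b = Sxy/Sxx = 81.777778/174.222222 = 0.469388
a = ȳ − b·x̄ = 7.555556 − 0.469388·8.444444 = 3.591837
ŷ(16) = a + b·16 = 3.591837 + 0.469388·16 = 11.102041

11.102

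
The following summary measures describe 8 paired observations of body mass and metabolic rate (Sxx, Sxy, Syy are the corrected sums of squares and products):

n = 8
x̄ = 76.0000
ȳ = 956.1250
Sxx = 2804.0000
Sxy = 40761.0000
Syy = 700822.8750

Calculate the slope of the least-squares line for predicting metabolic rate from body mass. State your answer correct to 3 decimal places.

b = Sxy/Sxx = 40761/2804 = 14.536733

14.537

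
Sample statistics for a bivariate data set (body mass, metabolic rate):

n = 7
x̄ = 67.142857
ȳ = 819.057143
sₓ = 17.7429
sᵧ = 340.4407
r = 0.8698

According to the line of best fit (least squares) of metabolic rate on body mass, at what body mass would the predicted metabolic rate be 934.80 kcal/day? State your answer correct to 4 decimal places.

74.0780

b = r · sᵧ/sₓ = 0.8698 · 340.4407/17.7429 = 16.689229
a = ȳ − b·x̄ = 819.057143 − 16.689229·67.142857 = -301.505372
Set a + b·x = 934.80: x = (934.80 − (-301.505372)) / 16.689229 = 74.078040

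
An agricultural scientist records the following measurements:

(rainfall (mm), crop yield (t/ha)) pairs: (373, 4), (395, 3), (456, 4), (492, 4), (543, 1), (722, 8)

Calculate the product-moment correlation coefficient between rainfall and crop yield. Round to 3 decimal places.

n = 6, Σx = 2981, Σy = 24, Σxy = 12788, Σx² = 1561287, Σy² = 122
Sxx = Σx² − (Σx)²/n = 1561287 − 1481060.166667 = 80226.833333
Sxy = Σxy − (Σx)(Σy)/n = 12788 − 11924 = 864
Syy = Σy² − (Σy)²/n = 122 − 96 = 26
r = Sxy/√(Sxx·Syy) = 864/√(2085897.666667) = 864/1444.263711 = 0.598229

0.598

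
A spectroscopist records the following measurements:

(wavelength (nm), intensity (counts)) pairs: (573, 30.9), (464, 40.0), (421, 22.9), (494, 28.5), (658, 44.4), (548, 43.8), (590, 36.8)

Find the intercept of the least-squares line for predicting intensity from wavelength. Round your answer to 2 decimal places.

n = 7, Σx = 3748, Σy = 247.3, Σxy = 134915.2, Σx² = 2046270
Sxx = Σx² − (Σx)²/n = 2046270 − 2006786.285714 = 39483.714286
Sxy = Σxy − (Σx)(Σy)/n = 134915.2 − 132411.485714 = 2503.714286
b = Sxy/Sxx = 2503.714286/39483.714286 = 0.063411
a = ȳ − b·x̄ = 35.328571 − 0.063411·535.428571 = 1.376341

1.38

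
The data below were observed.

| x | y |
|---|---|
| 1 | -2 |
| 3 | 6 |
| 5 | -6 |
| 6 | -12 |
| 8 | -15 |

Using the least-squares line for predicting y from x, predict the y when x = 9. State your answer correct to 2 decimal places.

-16.74

n = 5, Σx = 23, Σy = -29, Σxy = -206, Σx² = 135
Sxx = Σx² − (Σx)²/n = 135 − 105.8 = 29.2
Sxy = Σxy − (Σx)(Σy)/n = -206 − (-133.4) = -72.6
b = Sxy/Sxx = -72.6/29.2 = -2.486301
a = ȳ − b·x̄ = -5.8 − (-2.486301)·4.6 = 5.636986
ŷ(9) = a + b·9 = 5.636986 + (-2.486301)·9 = -16.739726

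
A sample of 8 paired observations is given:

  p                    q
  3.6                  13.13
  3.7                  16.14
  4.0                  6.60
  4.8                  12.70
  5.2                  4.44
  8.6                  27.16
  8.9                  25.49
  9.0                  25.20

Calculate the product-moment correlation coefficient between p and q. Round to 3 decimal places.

0.823

n = 8, Σx = 47.8, Σy = 130.86, Σxy = 904.671, Σx² = 326.9, Σy² = 2679.9058
Sxx = Σx² − (Σx)²/n = 326.9 − 285.605 = 41.295
Sxy = Σxy − (Σx)(Σy)/n = 904.671 − 781.8885 = 122.7825
Syy = Σy² − (Σy)²/n = 2679.9058 − 2140.54245 = 539.36335
r = Sxy/√(Sxx·Syy) = 122.7825/√(22273.009538) = 122.7825/149.241447 = 0.822710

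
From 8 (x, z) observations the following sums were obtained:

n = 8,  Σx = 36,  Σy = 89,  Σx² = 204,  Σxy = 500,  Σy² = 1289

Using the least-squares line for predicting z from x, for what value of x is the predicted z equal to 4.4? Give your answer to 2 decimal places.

1.66

Sxx = Σx² − (Σx)²/n = 204 − 162 = 42
Sxy = Σxy − (Σx)(Σy)/n = 500 − 400.5 = 99.5
b = Sxy/Sxx = 99.5/42 = 2.369048
a = ȳ − b·x̄ = 11.125 − 2.369048·4.5 = 0.464286
Set a + b·x = 4.4: x = (4.4 − 0.464286) / 2.369048 = 1.661307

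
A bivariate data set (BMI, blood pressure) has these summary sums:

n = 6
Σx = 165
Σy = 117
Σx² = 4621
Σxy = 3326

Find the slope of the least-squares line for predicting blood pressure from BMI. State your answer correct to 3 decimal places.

1.299

Sxx = Σx² − (Σx)²/n = 4621 − 4537.5 = 83.5
Sxy = Σxy − (Σx)(Σy)/n = 3326 − 3217.5 = 108.5
b = Sxy/Sxx = 108.5/83.5 = 1.299401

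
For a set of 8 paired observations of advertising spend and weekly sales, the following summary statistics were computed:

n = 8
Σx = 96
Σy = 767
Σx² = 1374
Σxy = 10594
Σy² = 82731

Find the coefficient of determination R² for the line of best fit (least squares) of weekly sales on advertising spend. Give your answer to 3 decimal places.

0.947

Sxx = Σx² − (Σx)²/n = 1374 − 1152 = 222
Sxy = Σxy − (Σx)(Σy)/n = 10594 − 9204 = 1390
Syy = Σy² − (Σy)²/n = 82731 − 73536.125 = 9194.875
R² = Sxy²/(Sxx·Syy) = (1390)²/(222·9194.875) = 0.946522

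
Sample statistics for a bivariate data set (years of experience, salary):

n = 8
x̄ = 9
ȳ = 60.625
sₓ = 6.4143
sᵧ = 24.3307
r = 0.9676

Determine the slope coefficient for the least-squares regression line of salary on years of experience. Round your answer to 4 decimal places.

3.6703

b = r · sᵧ/sₓ = 0.9676 · 24.3307/6.4143 = 3.670297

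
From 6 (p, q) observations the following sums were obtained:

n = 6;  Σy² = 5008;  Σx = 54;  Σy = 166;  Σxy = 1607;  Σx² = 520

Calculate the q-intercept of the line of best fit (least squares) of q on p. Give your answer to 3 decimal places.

-2.245

Sxx = Σx² − (Σx)²/n = 520 − 486 = 34
Sxy = Σxy − (Σx)(Σy)/n = 1607 − 1494 = 113
b = Sxy/Sxx = 113/34 = 3.323529
a = ȳ − b·x̄ = 27.666667 − 3.323529·9 = -2.245098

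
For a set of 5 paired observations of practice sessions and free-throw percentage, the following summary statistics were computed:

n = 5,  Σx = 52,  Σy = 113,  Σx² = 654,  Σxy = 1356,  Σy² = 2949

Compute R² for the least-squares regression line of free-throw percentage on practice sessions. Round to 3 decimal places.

Sxx = Σx² − (Σx)²/n = 654 − 540.8 = 113.2
Sxy = Σxy − (Σx)(Σy)/n = 1356 − 1175.2 = 180.8
Syy = Σy² − (Σy)²/n = 2949 − 2553.8 = 395.2
R² = Sxy²/(Sxx·Syy) = (180.8)²/(113.2·395.2) = 0.730691

0.731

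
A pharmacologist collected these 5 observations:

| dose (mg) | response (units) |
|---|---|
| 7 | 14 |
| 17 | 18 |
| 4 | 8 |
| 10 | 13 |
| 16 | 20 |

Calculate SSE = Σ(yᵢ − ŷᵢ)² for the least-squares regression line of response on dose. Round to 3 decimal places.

n = 5, Σx = 54, Σy = 73, Σxy = 886, Σx² = 710, Σy² = 1153
Sxx = Σx² − (Σx)²/n = 710 − 583.2 = 126.8
Sxy = Σxy − (Σx)(Σy)/n = 886 − 788.4 = 97.6
Syy = Σy² − (Σy)²/n = 1153 − 1065.8 = 87.2
b = Sxy/Sxx = 97.6/126.8 = 0.769716
SSE = Syy − b·Sxy = 87.2 − 0.769716·97.6 = 12.075710

12.076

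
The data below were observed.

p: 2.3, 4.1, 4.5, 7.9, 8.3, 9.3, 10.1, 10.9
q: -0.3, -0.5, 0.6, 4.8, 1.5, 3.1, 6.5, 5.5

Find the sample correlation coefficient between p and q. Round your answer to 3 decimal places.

n = 8, Σx = 57.4, Σy = 21.2, Σxy = 204.76, Σx² = 480.96, Σy² = 108.1
Sxx = Σx² − (Σx)²/n = 480.96 − 411.845 = 69.115
Sxy = Σxy − (Σx)(Σy)/n = 204.76 − 152.11 = 52.65
Syy = Σy² − (Σy)²/n = 108.1 − 56.18 = 51.92
r = Sxy/√(Sxx·Syy) = 52.65/√(3588.4508) = 52.65/59.903679 = 0.878911

0.879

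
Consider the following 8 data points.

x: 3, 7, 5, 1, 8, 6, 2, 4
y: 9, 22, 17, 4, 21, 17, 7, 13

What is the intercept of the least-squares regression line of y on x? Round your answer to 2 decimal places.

n = 8, Σx = 36, Σy = 110, Σxy = 606, Σx² = 204
Sxx = Σx² − (Σx)²/n = 204 − 162 = 42
Sxy = Σxy − (Σx)(Σy)/n = 606 − 495 = 111
b = Sxy/Sxx = 111/42 = 2.642857
a = ȳ − b·x̄ = 13.75 − 2.642857·4.5 = 1.857143

1.86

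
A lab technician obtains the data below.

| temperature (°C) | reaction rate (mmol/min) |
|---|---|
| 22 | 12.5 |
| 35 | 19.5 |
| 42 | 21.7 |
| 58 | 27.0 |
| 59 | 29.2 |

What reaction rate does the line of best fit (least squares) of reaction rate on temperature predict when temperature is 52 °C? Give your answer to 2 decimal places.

25.64

n = 5, Σx = 216, Σy = 109.9, Σxy = 5157.7, Σx² = 10318
Sxx = Σx² − (Σx)²/n = 10318 − 9331.2 = 986.8
Sxy = Σxy − (Σx)(Σy)/n = 5157.7 − 4747.68 = 410.02
b = Sxy/Sxx = 410.02/986.8 = 0.415505
a = ȳ − b·x̄ = 21.98 − 0.415505·43.2 = 4.030199
ŷ(52) = a + b·52 = 4.030199 + 0.415505·52 = 25.636441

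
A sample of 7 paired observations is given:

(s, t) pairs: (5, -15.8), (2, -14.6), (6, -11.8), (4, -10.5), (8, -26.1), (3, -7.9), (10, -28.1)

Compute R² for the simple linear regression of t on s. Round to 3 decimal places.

0.716

n = 7, Σx = 38, Σy = -114.8, Σxy = -734.5, Σx² = 254, Σy² = 2245.52
Sxx = Σx² − (Σx)²/n = 254 − 206.285714 = 47.714286
Sxy = Σxy − (Σx)(Σy)/n = -734.5 − (-623.2) = -111.3
Syy = Σy² − (Σy)²/n = 2245.52 − 1882.72 = 362.8
R² = Sxy²/(Sxx·Syy) = (-111.3)²/(47.714286·362.8) = 0.715607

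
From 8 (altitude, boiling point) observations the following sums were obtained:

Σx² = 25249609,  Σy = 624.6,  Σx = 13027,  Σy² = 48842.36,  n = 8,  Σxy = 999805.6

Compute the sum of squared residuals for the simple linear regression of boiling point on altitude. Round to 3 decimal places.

Sxx = Σx² − (Σx)²/n = 25249609 − 21212841.125 = 4036767.875
Sxy = Σxy − (Σx)(Σy)/n = 999805.6 − 1017083.025 = -17277.425
Syy = Σy² − (Σy)²/n = 48842.36 − 48765.645 = 76.715
b = Sxy/Sxx = -17277.425/4036767.875 = -0.004280
SSE = Syy − b·Sxy = 76.715 − (-0.004280)·(-17277.425) = 2.767371

2.767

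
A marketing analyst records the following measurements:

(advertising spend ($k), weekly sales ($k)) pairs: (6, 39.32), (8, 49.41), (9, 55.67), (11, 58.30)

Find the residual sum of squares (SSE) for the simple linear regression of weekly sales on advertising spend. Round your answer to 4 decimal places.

16.8318

n = 4, Σx = 34, Σy = 202.7, Σxy = 1773.53, Σx² = 302, Σy² = 10485.4494
Sxx = Σx² − (Σx)²/n = 302 − 289 = 13
Sxy = Σxy − (Σx)(Σy)/n = 1773.53 − 1722.95 = 50.58
Syy = Σy² − (Σy)²/n = 10485.4494 − 10271.8225 = 213.6269
b = Sxy/Sxx = 50.58/13 = 3.890769
SSE = Syy − b·Sxy = 213.6269 − 3.890769·50.58 = 16.831792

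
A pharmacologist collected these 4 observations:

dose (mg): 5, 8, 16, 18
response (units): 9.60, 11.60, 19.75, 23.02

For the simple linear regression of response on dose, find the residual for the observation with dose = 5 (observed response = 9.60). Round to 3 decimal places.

n = 4, Σx = 47, Σy = 63.97, Σxy = 871.16, Σx² = 669
Sxx = Σx² − (Σx)²/n = 669 − 552.25 = 116.75
Sxy = Σxy − (Σx)(Σy)/n = 871.16 − 751.6475 = 119.5125
b = Sxy/Sxx = 119.5125/116.75 = 1.023662
a = ȳ − b·x̄ = 15.9925 − 1.023662·11.75 = 3.964475
ŷ(5) = 3.964475 + 1.023662·5 = 9.082784
residual = y − ŷ = 9.60 − 9.082784 = 0.517216

0.517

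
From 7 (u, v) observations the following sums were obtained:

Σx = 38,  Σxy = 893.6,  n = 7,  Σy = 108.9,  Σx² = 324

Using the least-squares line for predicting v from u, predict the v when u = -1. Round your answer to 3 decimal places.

-0.959

Sxx = Σx² − (Σx)²/n = 324 − 206.285714 = 117.714286
Sxy = Σxy − (Σx)(Σy)/n = 893.6 − 591.171429 = 302.428571
b = Sxy/Sxx = 302.428571/117.714286 = 2.569175
a = ȳ − b·x̄ = 15.557143 − 2.569175·5.428571 = 1.610194
ŷ(-1) = a + b·-1 = 1.610194 + 2.569175·(-1) = -0.958981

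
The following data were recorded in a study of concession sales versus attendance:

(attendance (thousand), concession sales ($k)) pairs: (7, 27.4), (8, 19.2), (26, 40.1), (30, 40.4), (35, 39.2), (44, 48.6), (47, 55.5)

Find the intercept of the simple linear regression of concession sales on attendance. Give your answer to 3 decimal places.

n = 7, Σx = 197, Σy = 270.4, Σxy = 8718.9, Σx² = 7059
Sxx = Σx² − (Σx)²/n = 7059 − 5544.142857 = 1514.857143
Sxy = Σxy − (Σx)(Σy)/n = 8718.9 − 7609.828571 = 1109.071429
b = Sxy/Sxx = 1109.071429/1514.857143 = 0.732129
a = ȳ − b·x̄ = 38.628571 − 0.732129·28.142857 = 18.024359

18.024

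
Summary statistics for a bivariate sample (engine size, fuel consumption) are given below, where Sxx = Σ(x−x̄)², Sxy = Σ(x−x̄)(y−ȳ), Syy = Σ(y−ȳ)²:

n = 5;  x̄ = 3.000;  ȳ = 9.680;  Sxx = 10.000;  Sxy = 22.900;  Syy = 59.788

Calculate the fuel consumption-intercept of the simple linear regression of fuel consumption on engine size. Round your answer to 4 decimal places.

2.8100

b = Sxy/Sxx = 22.9/10 = 2.29
a = ȳ − b·x̄ = 9.68 − 2.29·3 = 2.81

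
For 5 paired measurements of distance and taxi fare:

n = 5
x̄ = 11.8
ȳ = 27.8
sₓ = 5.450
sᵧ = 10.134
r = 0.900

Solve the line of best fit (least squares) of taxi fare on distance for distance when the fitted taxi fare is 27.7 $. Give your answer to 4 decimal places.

b = r · sᵧ/sₓ = 0.9 · 10.134/5.45 = 1.673505
a = ȳ − b·x̄ = 27.8 − 1.673505·11.8 = 8.052646
Set a + b·x = 27.7: x = (27.7 − 8.052646) / 1.673505 = 11.740245

11.7402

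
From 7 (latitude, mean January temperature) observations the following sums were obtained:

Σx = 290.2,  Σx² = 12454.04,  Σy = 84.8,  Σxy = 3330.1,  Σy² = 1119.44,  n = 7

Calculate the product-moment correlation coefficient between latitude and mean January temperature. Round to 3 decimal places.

Sxx = Σx² − (Σx)²/n = 12454.04 − 12030.862857 = 423.177143
Sxy = Σxy − (Σx)(Σy)/n = 3330.1 − 3515.565714 = -185.465714
Syy = Σy² − (Σy)²/n = 1119.44 − 1027.291429 = 92.148571
r = Sxy/√(Sxx·Syy) = -185.465714/√(38995.169176) = -185.465714/197.471945 = -0.939200

-0.939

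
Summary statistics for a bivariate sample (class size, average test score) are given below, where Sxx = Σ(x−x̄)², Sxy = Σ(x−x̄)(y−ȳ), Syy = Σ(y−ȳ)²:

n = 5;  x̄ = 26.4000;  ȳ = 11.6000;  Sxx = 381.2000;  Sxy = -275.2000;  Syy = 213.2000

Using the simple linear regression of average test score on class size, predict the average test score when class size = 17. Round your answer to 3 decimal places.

b = Sxy/Sxx = -275.2/381.2 = -0.721931
a = ȳ − b·x̄ = 11.6 − (-0.721931)·26.4 = 30.658972
ŷ(17) = a + b·17 = 30.658972 + (-0.721931)·17 = 18.386149

18.386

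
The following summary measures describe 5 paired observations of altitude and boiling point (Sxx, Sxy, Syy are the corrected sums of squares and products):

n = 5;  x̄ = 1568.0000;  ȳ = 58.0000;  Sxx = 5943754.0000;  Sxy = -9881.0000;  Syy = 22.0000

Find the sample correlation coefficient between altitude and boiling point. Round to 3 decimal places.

r = Sxy/√(Sxx·Syy) = -9881/√(130762588) = -9881/11435.147048 = -0.864090

-0.864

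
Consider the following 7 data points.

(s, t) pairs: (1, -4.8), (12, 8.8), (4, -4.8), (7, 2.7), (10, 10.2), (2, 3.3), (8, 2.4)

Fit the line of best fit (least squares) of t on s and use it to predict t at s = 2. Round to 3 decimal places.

-2.376

n = 7, Σx = 44, Σy = 17.8, Σxy = 228.3, Σx² = 378
Sxx = Σx² − (Σx)²/n = 378 − 276.571429 = 101.428571
Sxy = Σxy − (Σx)(Σy)/n = 228.3 − 111.885714 = 116.414286
b = Sxy/Sxx = 116.414286/101.428571 = 1.147746
a = ȳ − b·x̄ = 2.542857 − 1.147746·6.285714 = -4.671549
ŷ(2) = a + b·2 = -4.671549 + 1.147746·2 = -2.376056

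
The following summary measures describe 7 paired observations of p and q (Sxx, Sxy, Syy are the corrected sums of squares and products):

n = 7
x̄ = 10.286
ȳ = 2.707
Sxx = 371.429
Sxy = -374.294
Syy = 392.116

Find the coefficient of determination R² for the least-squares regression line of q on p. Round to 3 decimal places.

0.962

R² = Sxy²/(Sxx·Syy) = (-374.294)²/(371.429·392.116) = 0.961912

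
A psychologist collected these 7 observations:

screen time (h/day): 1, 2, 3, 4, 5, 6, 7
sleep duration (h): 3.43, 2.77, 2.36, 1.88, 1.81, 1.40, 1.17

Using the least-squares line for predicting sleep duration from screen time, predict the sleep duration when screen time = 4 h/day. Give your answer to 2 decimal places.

2.12

n = 7, Σx = 28, Σy = 14.82, Σxy = 49.21, Σx² = 140
Sxx = Σx² − (Σx)²/n = 140 − 112 = 28
Sxy = Σxy − (Σx)(Σy)/n = 49.21 − 59.28 = -10.07
b = Sxy/Sxx = -10.07/28 = -0.359643
a = ȳ − b·x̄ = 2.117143 − (-0.359643)·4 = 3.555714
ŷ(4) = a + b·4 = 3.555714 + (-0.359643)·4 = 2.117143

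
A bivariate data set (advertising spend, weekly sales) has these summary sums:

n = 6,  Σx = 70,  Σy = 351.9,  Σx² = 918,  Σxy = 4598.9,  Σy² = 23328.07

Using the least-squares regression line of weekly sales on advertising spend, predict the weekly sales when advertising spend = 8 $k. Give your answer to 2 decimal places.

Sxx = Σx² − (Σx)²/n = 918 − 816.666667 = 101.333333
Sxy = Σxy − (Σx)(Σy)/n = 4598.9 − 4105.5 = 493.4
b = Sxy/Sxx = 493.4/101.333333 = 4.869079
a = ȳ − b·x̄ = 58.65 − 4.869079·11.666667 = 1.844079
ŷ(8) = a + b·8 = 1.844079 + 4.869079·8 = 40.796711

40.80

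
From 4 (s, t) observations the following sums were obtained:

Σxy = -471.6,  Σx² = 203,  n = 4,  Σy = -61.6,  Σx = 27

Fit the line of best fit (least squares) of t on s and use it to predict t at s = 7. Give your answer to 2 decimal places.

Sxx = Σx² − (Σx)²/n = 203 − 182.25 = 20.75
Sxy = Σxy − (Σx)(Σy)/n = -471.6 − (-415.8) = -55.8
b = Sxy/Sxx = -55.8/20.75 = -2.689157
a = ȳ − b·x̄ = -15.4 − (-2.689157)·6.75 = 2.751807
ŷ(7) = a + b·7 = 2.751807 + (-2.689157)·7 = -16.072289

-16.07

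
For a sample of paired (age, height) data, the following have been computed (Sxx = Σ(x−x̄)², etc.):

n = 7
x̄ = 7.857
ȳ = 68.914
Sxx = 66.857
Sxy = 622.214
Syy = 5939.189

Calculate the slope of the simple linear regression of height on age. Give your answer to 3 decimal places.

b = Sxy/Sxx = 622.214/66.857 = 9.306640

9.307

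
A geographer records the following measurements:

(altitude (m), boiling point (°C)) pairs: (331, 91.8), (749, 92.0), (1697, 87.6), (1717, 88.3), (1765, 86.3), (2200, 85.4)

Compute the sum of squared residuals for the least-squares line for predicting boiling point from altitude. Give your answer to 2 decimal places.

3.28

n = 6, Σx = 8459, Σy = 531.4, Σxy = 739761.6, Σx² = 14453685, Σy² = 47102.74
Sxx = Σx² − (Σx)²/n = 14453685 − 11925780.166667 = 2527904.833333
Sxy = Σxy − (Σx)(Σy)/n = 739761.6 − 749185.433333 = -9423.833333
Syy = Σy² − (Σy)²/n = 47102.74 − 47064.326667 = 38.413333
b = Sxy/Sxx = -9423.833333/2527904.833333 = -0.003728
SSE = Syy − b·Sxy = 38.413333 − (-0.003728)·(-9423.833333) = 3.282013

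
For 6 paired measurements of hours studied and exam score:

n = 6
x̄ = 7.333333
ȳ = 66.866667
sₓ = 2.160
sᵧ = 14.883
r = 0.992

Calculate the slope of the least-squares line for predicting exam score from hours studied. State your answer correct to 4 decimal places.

b = r · sᵧ/sₓ = 0.992 · 14.883/2.16 = 6.835156

6.8352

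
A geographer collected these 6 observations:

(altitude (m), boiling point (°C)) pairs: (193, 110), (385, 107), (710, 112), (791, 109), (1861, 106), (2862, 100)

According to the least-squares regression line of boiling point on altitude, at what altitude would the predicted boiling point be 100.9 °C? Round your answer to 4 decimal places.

n = 6, Σx = 6802, Σy = 644, Σxy = 711630, Σx² = 12969620
Sxx = Σx² − (Σx)²/n = 12969620 − 7711200.666667 = 5258419.333333
Sxy = Σxy − (Σx)(Σy)/n = 711630 − 730081.333333 = -18451.333333
b = Sxy/Sxx = -18451.333333/5258419.333333 = -0.003509
a = ȳ − b·x̄ = 107.333333 − (-0.003509)·1133.666667 = 111.311270
Set a + b·x = 100.9: x = (100.9 − 111.311270) / (-0.003509) = 2967.093215

2967.0932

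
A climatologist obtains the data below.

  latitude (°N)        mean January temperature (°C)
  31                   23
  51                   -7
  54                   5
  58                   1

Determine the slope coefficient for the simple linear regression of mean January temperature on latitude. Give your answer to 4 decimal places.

n = 4, Σx = 194, Σy = 22, Σxy = 684, Σx² = 9842
Sxx = Σx² − (Σx)²/n = 9842 − 9409 = 433
Sxy = Σxy − (Σx)(Σy)/n = 684 − 1067 = -383
b = Sxy/Sxx = -383/433 = -0.884527

-0.8845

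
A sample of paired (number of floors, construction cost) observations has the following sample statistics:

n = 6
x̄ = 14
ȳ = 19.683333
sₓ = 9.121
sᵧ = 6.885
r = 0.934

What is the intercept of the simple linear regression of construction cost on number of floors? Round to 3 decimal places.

9.813

b = r · sᵧ/sₓ = 0.934 · 6.885/9.121 = 0.705031
a = ȳ − b·x̄ = 19.683333 − 0.705031·14 = 9.812896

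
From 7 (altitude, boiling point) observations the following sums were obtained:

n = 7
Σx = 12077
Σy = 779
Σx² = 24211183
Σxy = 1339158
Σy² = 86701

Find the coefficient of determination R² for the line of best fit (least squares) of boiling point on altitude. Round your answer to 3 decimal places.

Sxx = Σx² − (Σx)²/n = 24211183 − 20836275.571429 = 3374907.428571
Sxy = Σxy − (Σx)(Σy)/n = 1339158 − 1343997.571429 = -4839.571429
Syy = Σy² − (Σy)²/n = 86701 − 86691.571429 = 9.428571
R² = Sxy²/(Sxx·Syy) = (-4839.571429)²/(3374907.428571·9.428571) = 0.736048

0.736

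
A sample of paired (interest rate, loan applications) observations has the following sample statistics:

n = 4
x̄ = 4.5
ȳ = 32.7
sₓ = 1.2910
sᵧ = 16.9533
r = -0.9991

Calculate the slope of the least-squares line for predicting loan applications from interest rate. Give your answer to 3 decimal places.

-13.120

b = r · sᵧ/sₓ = -0.9991 · 16.9533/1.291 = -13.120095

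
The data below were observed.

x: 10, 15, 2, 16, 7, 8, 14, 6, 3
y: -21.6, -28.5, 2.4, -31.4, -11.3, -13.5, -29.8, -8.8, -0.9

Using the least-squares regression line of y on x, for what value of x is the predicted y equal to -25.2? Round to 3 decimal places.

n = 9, Σx = 81, Σy = -143.4, Σxy = -1800.9, Σx² = 939
Sxx = Σx² − (Σx)²/n = 939 − 729 = 210
Sxy = Σxy − (Σx)(Σy)/n = -1800.9 − (-1290.6) = -510.3
b = Sxy/Sxx = -510.3/210 = -2.43
a = ȳ − b·x̄ = -15.933333 − (-2.43)·9 = 5.936667
Set a + b·x = -25.2: x = (-25.2 − 5.936667) / (-2.43) = 12.813443

12.813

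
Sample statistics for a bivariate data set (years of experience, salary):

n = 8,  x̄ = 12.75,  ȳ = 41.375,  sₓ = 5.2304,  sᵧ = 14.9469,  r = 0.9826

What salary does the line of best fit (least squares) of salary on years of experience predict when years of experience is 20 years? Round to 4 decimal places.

b = r · sᵧ/sₓ = 0.9826 · 14.9469/5.2304 = 2.807973
a = ȳ − b·x̄ = 41.375 − 2.807973·12.75 = 5.573339
ŷ(20) = a + b·20 = 5.573339 + 2.807973·20 = 61.732807

61.7328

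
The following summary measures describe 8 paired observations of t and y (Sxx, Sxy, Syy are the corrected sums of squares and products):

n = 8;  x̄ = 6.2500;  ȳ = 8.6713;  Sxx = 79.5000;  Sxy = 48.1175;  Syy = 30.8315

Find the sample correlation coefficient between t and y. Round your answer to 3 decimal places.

0.972

r = Sxy/√(Sxx·Syy) = 48.1175/√(2451.10425) = 48.1175/49.508628 = 0.971901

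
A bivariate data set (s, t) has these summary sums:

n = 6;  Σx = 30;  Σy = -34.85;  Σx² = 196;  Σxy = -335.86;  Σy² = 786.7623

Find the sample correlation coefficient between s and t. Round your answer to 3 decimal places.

Sxx = Σx² − (Σx)²/n = 196 − 150 = 46
Sxy = Σxy − (Σx)(Σy)/n = -335.86 − (-174.25) = -161.61
Syy = Σy² − (Σy)²/n = 786.7623 − 202.420417 = 584.341883
r = Sxy/√(Sxx·Syy) = -161.61/√(26879.726633) = -161.61/163.950379 = -0.985725

-0.986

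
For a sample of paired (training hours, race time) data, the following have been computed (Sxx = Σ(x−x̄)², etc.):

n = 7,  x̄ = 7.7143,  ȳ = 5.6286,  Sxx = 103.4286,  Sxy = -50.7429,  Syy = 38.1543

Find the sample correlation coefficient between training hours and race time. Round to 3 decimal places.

r = Sxy/√(Sxx·Syy) = -50.7429/√(3946.245833) = -50.7429/62.819152 = -0.807762

-0.808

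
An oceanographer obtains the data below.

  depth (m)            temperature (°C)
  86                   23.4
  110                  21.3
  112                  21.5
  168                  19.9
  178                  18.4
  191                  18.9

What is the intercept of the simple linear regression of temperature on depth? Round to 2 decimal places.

26.35

n = 6, Σx = 845, Σy = 123.4, Σxy = 16991.7, Σx² = 128429
Sxx = Σx² − (Σx)²/n = 128429 − 119004.166667 = 9424.833333
Sxy = Σxy − (Σx)(Σy)/n = 16991.7 − 17378.833333 = -387.133333
b = Sxy/Sxx = -387.133333/9424.833333 = -0.041076
a = ȳ − b·x̄ = 20.566667 − (-0.041076)·140.833333 = 26.351520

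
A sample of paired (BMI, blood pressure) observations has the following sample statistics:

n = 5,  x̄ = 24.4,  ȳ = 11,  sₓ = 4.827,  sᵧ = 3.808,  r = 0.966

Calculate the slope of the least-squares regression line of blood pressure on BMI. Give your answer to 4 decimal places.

0.7621

b = r · sᵧ/sₓ = 0.966 · 3.808/4.827 = 0.762073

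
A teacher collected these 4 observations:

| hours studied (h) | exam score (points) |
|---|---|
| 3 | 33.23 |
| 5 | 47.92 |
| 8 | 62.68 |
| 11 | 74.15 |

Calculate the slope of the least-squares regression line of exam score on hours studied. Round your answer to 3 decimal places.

n = 4, Σx = 27, Σy = 217.98, Σxy = 1656.38, Σx² = 219
Sxx = Σx² − (Σx)²/n = 219 − 182.25 = 36.75
Sxy = Σxy − (Σx)(Σy)/n = 1656.38 − 1471.365 = 185.015
b = Sxy/Sxx = 185.015/36.75 = 5.034422

5.034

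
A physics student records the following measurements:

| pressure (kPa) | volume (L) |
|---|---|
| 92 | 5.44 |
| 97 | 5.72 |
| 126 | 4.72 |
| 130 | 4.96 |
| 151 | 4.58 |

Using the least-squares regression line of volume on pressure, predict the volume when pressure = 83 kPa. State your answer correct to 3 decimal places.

n = 5, Σx = 596, Σy = 25.42, Σxy = 2986.42, Σx² = 73450
Sxx = Σx² − (Σx)²/n = 73450 − 71043.2 = 2406.8
Sxy = Σxy − (Σx)(Σy)/n = 2986.42 − 3030.064 = -43.644
b = Sxy/Sxx = -43.644/2406.8 = -0.018134
a = ȳ − b·x̄ = 5.084 − (-0.018134)·119.2 = 7.245528
ŷ(83) = a + b·83 = 7.245528 + (-0.018134)·83 = 5.740437

5.740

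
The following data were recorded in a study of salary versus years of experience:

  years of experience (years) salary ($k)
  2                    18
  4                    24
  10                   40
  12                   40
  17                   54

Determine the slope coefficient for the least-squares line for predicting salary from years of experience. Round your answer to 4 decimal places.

2.3378

n = 5, Σx = 45, Σy = 176, Σxy = 1930, Σx² = 553
Sxx = Σx² − (Σx)²/n = 553 − 405 = 148
Sxy = Σxy − (Σx)(Σy)/n = 1930 − 1584 = 346
b = Sxy/Sxx = 346/148 = 2.337838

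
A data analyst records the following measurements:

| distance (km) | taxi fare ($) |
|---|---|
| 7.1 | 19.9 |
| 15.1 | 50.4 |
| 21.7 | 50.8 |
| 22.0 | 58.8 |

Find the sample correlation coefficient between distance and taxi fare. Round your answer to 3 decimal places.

0.926

n = 4, Σx = 65.9, Σy = 179.9, Σxy = 3298.29, Σx² = 1233.31, Σy² = 8974.25
Sxx = Σx² − (Σx)²/n = 1233.31 − 1085.7025 = 147.6075
Sxy = Σxy − (Σx)(Σy)/n = 3298.29 − 2963.8525 = 334.4375
Syy = Σy² − (Σy)²/n = 8974.25 − 8091.0025 = 883.2475
r = Sxy/√(Sxx·Syy) = 334.4375/√(130373.955356) = 334.4375/361.073338 = 0.926232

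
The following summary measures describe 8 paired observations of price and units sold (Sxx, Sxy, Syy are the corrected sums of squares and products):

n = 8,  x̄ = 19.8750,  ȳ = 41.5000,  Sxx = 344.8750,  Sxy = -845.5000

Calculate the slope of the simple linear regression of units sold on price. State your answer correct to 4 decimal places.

-2.4516

b = Sxy/Sxx = -845.5/344.875 = -2.451613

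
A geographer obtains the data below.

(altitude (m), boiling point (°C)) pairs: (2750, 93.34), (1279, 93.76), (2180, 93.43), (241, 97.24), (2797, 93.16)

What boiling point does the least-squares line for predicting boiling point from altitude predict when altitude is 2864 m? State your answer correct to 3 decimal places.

n = 5, Σx = 9247, Σy = 470.93, Σxy = 864284.8, Σx² = 21832031
Sxx = Σx² − (Σx)²/n = 21832031 − 17101401.8 = 4730629.2
Sxy = Σxy − (Σx)(Σy)/n = 864284.8 − 870937.942 = -6653.142
b = Sxy/Sxx = -6653.142/4730629.2 = -0.001406
a = ȳ − b·x̄ = 94.186 − (-0.001406)·1849.4 = 96.786990
ŷ(2864) = a + b·2864 = 96.786990 + (-0.001406)·2864 = 92.759070

92.759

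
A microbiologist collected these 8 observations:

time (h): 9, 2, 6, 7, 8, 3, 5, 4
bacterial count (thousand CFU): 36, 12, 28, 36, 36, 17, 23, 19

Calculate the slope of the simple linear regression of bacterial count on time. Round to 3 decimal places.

n = 8, Σx = 44, Σy = 207, Σxy = 1298, Σx² = 284
Sxx = Σx² − (Σx)²/n = 284 − 242 = 42
Sxy = Σxy − (Σx)(Σy)/n = 1298 − 1138.5 = 159.5
b = Sxy/Sxx = 159.5/42 = 3.797619

3.798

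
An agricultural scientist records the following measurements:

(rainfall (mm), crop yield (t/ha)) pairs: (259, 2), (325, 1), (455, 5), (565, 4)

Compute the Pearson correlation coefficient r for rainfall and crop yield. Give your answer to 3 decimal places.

n = 4, Σx = 1604, Σy = 12, Σxy = 5378, Σx² = 698956, Σy² = 46
Sxx = Σx² − (Σx)²/n = 698956 − 643204 = 55752
Sxy = Σxy − (Σx)(Σy)/n = 5378 − 4812 = 566
Syy = Σy² − (Σy)²/n = 46 − 36 = 10
r = Sxy/√(Sxx·Syy) = 566/√(557520) = 566/746.672619 = 0.758030

0.758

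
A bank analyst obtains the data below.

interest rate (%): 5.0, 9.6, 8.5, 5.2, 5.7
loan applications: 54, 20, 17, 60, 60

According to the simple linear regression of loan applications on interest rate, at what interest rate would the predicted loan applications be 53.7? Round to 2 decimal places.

5.63

n = 5, Σx = 34, Σy = 211, Σxy = 1260.5, Σx² = 248.94
Sxx = Σx² − (Σx)²/n = 248.94 − 231.2 = 17.74
Sxy = Σxy − (Σx)(Σy)/n = 1260.5 − 1434.8 = -174.3
b = Sxy/Sxx = -174.3/17.74 = -9.825254
a = ȳ − b·x̄ = 42.2 − (-9.825254)·6.8 = 109.011725
Set a + b·x = 53.7: x = (53.7 − 109.011725) / (-9.825254) = 5.629547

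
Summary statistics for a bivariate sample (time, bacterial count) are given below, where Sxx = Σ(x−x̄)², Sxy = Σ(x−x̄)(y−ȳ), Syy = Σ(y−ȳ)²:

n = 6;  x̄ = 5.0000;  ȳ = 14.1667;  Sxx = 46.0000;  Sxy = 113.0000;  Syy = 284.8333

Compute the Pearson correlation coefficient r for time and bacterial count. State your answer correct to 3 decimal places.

0.987

r = Sxy/√(Sxx·Syy) = 113/√(13102.3318) = 113/114.465417 = 0.987198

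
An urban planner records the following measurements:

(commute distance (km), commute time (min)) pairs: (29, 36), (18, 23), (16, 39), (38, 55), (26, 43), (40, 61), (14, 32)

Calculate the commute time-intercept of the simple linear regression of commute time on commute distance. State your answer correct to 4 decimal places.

n = 7, Σx = 181, Σy = 289, Σxy = 8178, Σx² = 5337
Sxx = Σx² − (Σx)²/n = 5337 − 4680.142857 = 656.857143
Sxy = Σxy − (Σx)(Σy)/n = 8178 − 7472.714286 = 705.285714
b = Sxy/Sxx = 705.285714/656.857143 = 1.073728
a = ȳ − b·x̄ = 41.285714 − 1.073728·25.857143 = 13.522184

13.5222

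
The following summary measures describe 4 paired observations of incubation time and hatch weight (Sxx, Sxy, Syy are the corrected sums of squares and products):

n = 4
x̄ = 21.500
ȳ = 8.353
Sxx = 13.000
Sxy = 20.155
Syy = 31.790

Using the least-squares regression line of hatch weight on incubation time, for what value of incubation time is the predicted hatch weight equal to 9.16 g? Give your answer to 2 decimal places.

b = Sxy/Sxx = 20.155/13 = 1.550385
a = ȳ − b·x̄ = 8.353 − 1.550385·21.5 = -24.980269
Set a + b·x = 9.16: x = (9.16 − (-24.980269)) / 1.550385 = 22.020516

22.02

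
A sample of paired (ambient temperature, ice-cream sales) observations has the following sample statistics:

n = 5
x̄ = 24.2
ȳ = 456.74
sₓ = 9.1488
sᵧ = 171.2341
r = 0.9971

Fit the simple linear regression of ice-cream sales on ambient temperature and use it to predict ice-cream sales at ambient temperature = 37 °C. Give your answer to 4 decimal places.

695.6173

b = r · sᵧ/sₓ = 0.9971 · 171.2341/9.1488 = 18.662286
a = ȳ − b·x̄ = 456.74 − 18.662286·24.2 = 5.112682
ŷ(37) = a + b·37 = 5.112682 + 18.662286·37 = 695.617259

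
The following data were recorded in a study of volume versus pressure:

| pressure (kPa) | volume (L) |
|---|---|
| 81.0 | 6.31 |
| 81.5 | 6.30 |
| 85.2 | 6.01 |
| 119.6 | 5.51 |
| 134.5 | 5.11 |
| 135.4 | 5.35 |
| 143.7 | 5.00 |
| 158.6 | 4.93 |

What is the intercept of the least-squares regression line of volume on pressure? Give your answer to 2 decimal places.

7.69

n = 8, Σx = 939.5, Σy = 44.52, Σxy = 5107.691, Σx² = 116993.51
Sxx = Σx² − (Σx)²/n = 116993.51 − 110332.53125 = 6660.97875
Sxy = Σxy − (Σx)(Σy)/n = 5107.691 − 5228.3175 = -120.6265
b = Sxy/Sxx = -120.6265/6660.97875 = -0.018109
a = ȳ − b·x̄ = 5.565 − (-0.018109)·117.4375 = 7.691726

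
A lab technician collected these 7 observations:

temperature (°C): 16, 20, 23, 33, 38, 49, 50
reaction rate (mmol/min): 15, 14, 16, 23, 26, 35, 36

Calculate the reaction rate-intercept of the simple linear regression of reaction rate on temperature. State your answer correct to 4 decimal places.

n = 7, Σx = 229, Σy = 165, Σxy = 6150, Σx² = 8619
Sxx = Σx² − (Σx)²/n = 8619 − 7491.571429 = 1127.428571
Sxy = Σxy − (Σx)(Σy)/n = 6150 − 5397.857143 = 752.142857
b = Sxy/Sxx = 752.142857/1127.428571 = 0.667131
a = ȳ − b·x̄ = 23.571429 − 0.667131·32.714286 = 1.746706

1.7467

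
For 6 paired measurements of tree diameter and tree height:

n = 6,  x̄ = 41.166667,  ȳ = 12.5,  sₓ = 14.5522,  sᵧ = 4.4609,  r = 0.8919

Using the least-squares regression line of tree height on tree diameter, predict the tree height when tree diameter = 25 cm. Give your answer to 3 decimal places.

8.080

b = r · sᵧ/sₓ = 0.8919 · 4.4609/14.5522 = 0.273407
a = ȳ − b·x̄ = 12.5 − 0.273407·41.166667 = 1.244736
ŷ(25) = a + b·25 = 1.244736 + 0.273407·25 = 8.079916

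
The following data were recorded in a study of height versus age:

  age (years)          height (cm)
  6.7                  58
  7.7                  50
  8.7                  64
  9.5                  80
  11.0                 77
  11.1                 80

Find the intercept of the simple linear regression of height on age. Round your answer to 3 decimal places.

11.839

n = 6, Σx = 54.7, Σy = 409, Σxy = 3825.4, Σx² = 514.33
Sxx = Σx² − (Σx)²/n = 514.33 − 498.681667 = 15.648333
Sxy = Σxy − (Σx)(Σy)/n = 3825.4 − 3728.716667 = 96.683333
b = Sxy/Sxx = 96.683333/15.648333 = 6.178507
a = ȳ − b·x̄ = 68.166667 − 6.178507·9.116667 = 11.839280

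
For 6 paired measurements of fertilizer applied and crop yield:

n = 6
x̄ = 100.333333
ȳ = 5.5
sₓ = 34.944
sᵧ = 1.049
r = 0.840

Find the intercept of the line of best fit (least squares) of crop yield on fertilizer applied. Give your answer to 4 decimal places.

b = r · sᵧ/sₓ = 0.84 · 1.049/34.944 = 0.025216
a = ȳ − b·x̄ = 5.5 − 0.025216·100.333333 = 2.969960

2.9700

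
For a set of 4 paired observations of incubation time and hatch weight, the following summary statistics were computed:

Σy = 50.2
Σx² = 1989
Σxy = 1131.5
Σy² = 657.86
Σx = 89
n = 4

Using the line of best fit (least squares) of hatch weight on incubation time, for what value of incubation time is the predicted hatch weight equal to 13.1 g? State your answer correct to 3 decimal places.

22.581

Sxx = Σx² − (Σx)²/n = 1989 − 1980.25 = 8.75
Sxy = Σxy − (Σx)(Σy)/n = 1131.5 − 1116.95 = 14.55
b = Sxy/Sxx = 14.55/8.75 = 1.662857
a = ȳ − b·x̄ = 12.55 − 1.662857·22.25 = -24.448571
Set a + b·x = 13.1: x = (13.1 − (-24.448571)) / 1.662857 = 22.580756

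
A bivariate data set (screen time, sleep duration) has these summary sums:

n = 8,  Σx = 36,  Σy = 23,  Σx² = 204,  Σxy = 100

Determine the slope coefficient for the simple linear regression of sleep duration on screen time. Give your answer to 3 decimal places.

-0.083

Sxx = Σx² − (Σx)²/n = 204 − 162 = 42
Sxy = Σxy − (Σx)(Σy)/n = 100 − 103.5 = -3.5
b = Sxy/Sxx = -3.5/42 = -0.083333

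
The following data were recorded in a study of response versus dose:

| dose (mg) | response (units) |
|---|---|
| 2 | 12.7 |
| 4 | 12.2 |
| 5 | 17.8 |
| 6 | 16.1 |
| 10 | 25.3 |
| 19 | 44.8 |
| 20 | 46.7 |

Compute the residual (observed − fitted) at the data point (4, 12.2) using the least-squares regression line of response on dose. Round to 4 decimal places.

n = 7, Σx = 66, Σy = 175.6, Σxy = 2298, Σx² = 942
Sxx = Σx² − (Σx)²/n = 942 − 622.285714 = 319.714286
Sxy = Σxy − (Σx)(Σy)/n = 2298 − 1655.657143 = 642.342857
b = Sxy/Sxx = 642.342857/319.714286 = 2.009115
a = ȳ − b·x̄ = 25.085714 − 2.009115·9.428571 = 6.142627
ŷ(4) = 6.142627 + 2.009115·4 = 14.179088
residual = y − ŷ = 12.2 − 14.179088 = -1.979088

-1.9791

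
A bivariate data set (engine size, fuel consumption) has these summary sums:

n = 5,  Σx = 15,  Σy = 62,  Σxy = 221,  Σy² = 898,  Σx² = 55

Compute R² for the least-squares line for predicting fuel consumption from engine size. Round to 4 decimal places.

0.9481

Sxx = Σx² − (Σx)²/n = 55 − 45 = 10
Sxy = Σxy − (Σx)(Σy)/n = 221 − 186 = 35
Syy = Σy² − (Σy)²/n = 898 − 768.8 = 129.2
R² = Sxy²/(Sxx·Syy) = (35)²/(10·129.2) = 0.948142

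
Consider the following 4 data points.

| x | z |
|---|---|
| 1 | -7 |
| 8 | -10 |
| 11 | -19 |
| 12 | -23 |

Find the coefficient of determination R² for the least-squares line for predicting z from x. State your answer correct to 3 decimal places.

n = 4, Σx = 32, Σy = -59, Σxy = -572, Σx² = 330, Σy² = 1039
Sxx = Σx² − (Σx)²/n = 330 − 256 = 74
Sxy = Σxy − (Σx)(Σy)/n = -572 − (-472) = -100
Syy = Σy² − (Σy)²/n = 1039 − 870.25 = 168.75
R² = Sxy²/(Sxx·Syy) = (-100)²/(74·168.75) = 0.800801

0.801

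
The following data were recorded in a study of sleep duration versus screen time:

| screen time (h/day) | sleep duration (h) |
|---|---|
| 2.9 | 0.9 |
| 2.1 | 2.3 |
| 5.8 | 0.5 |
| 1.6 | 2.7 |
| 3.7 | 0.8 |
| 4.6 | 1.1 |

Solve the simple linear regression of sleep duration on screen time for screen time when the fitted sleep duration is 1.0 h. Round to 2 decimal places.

n = 6, Σx = 20.7, Σy = 8.3, Σxy = 22.68, Σx² = 83.87
Sxx = Σx² − (Σx)²/n = 83.87 − 71.415 = 12.455
Sxy = Σxy − (Σx)(Σy)/n = 22.68 − 28.635 = -5.955
b = Sxy/Sxx = -5.955/12.455 = -0.478121
a = ȳ − b·x̄ = 1.383333 − (-0.478121)·3.45 = 3.032852
Set a + b·x = 1.0: x = (1.0 − 3.032852) / (-0.478121) = 4.251749

4.25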